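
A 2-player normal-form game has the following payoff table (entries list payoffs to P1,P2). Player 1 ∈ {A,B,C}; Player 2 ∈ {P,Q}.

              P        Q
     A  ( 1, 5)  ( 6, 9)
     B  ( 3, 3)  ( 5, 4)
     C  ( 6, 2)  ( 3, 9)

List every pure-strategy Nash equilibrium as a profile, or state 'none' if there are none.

(A,P): not NE [P1→C gives 6>1; P2→Q gives 9>5]
(A,Q): NE
(B,P): not NE [P1→C gives 6>3; P2→Q gives 4>3]
(B,Q): not NE [P1→A gives 6>5]
(C,P): not NE [P2→Q gives 9>2]
(C,Q): not NE [P1→A gives 6>3]

Nash profiles: (A,Q)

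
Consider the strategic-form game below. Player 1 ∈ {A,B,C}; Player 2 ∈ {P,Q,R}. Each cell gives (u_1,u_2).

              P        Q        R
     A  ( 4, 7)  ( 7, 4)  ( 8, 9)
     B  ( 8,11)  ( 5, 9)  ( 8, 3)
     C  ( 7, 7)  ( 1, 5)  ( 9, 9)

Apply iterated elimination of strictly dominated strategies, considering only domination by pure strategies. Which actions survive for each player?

P2 drop Q (P beats it: A:7>4 B:11>9 C:7>5)
P1 drop A (C beats it: P:7>4 R:9>8)
P1→{B,C} P2→{P,R}

Remaining: P1:{B,C} P2:{P,R}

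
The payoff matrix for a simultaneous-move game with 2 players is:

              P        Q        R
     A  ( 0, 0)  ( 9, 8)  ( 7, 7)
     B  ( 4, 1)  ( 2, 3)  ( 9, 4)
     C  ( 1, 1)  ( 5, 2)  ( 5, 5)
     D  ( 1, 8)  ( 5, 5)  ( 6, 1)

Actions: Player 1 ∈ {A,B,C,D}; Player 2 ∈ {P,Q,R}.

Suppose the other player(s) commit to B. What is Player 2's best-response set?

u_2(P vs B) = 1
u_2(Q vs B) = 3
u_2(R vs B) = 4
max payoff 4 at {R}

BR_2 = {R}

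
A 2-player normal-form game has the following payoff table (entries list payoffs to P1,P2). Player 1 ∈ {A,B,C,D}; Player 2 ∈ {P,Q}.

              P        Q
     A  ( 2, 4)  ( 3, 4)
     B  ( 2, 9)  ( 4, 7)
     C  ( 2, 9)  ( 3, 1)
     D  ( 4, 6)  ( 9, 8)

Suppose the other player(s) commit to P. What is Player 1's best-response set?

u_1(A vs P) = 2
u_1(B vs P) = 2
u_1(C vs P) = 2
u_1(D vs P) = 4
max payoff 4 at {D}

BR_1 = {D}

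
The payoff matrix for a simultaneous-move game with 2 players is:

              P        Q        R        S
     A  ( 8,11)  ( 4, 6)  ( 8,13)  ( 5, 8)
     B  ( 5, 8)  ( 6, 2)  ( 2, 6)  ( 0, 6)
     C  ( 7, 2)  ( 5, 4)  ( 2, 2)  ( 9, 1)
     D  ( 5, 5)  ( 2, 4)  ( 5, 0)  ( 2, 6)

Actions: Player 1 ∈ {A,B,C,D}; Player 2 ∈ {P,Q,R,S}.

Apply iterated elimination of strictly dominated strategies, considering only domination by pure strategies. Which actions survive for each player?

Remaining: P1:{A,B,C} P2:{P,Q,R}

P1 drop D (A beats it: P:8>5 Q:4>2 R:8>5 S:5>2)
P2 drop S (P beats it: A:11>8 B:8>6 C:2>1)
P1→{A,B,C} P2→{P,Q,R}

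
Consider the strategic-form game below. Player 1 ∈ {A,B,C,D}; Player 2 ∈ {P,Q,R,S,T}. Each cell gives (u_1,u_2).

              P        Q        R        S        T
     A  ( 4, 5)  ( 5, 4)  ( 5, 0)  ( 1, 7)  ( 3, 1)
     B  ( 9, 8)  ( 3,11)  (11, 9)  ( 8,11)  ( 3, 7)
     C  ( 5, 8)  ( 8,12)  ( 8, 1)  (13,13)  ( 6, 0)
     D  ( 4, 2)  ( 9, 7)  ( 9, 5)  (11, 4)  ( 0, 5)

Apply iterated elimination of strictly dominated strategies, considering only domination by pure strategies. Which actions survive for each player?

Survivors P1:{C,D} P2:{Q,S}

P1 drop A (C beats it: P:5>4 Q:8>5 R:8>5 S:13>1 T:6>3)
P2 drop P (Q beats it: B:11>8 C:12>8 D:7>2)
P2 drop R (Q beats it: B:11>9 C:12>1 D:7>5)
P1 drop B (C beats it: Q:8>3 S:13>8 T:6>3)
P2 drop T (Q beats it: C:12>0 D:7>5)
P1→{C,D} P2→{Q,S}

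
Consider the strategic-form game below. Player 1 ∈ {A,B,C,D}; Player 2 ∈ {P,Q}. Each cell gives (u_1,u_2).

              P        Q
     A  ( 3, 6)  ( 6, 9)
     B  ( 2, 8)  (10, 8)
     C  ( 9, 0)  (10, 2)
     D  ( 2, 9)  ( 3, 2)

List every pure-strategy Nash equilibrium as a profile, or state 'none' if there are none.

PSNE = {(B,Q), (C,Q)}

(A,P): not NE [P1→C gives 9>3; P2→Q gives 9>6]
(A,Q): not NE [P1→C gives 10>6]
(B,P): not NE [P1→C gives 9>2]
(B,Q): NE
(C,P): not NE [P2→Q gives 2>0]
(C,Q): NE
(D,P): not NE [P1→C gives 9>2]
(D,Q): not NE [P1→C gives 10>3; P2→P gives 9>2]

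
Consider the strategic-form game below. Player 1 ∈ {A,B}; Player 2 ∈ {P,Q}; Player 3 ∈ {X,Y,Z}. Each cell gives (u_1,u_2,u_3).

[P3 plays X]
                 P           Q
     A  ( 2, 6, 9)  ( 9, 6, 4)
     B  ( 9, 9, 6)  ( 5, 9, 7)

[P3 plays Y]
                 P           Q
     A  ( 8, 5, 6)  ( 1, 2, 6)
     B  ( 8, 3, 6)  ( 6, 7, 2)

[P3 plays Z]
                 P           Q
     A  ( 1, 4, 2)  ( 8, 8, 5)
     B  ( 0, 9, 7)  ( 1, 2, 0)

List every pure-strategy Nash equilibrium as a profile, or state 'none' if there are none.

(A,P,X): not NE [P1→B gives 9>2]
(A,P,Y): not NE [P3→X gives 9>6]
(A,P,Z): not NE [P2→Q gives 8>4; P3→X gives 9>2]
(A,Q,X): not NE [P3→Y gives 6>4]
(A,Q,Y): not NE [P1→B gives 6>1; P2→P gives 5>2]
(A,Q,Z): not NE [P3→Y gives 6>5]
(B,P,X): not NE [P3→Z gives 7>6]
(B,P,Y): not NE [P2→Q gives 7>3; P3→Z gives 7>6]
(B,P,Z): not NE [P1→A gives 1>0]
(B,Q,X): not NE [P1→A gives 9>5]
(B,Q,Y): not NE [P3→X gives 7>2]
(B,Q,Z): not NE [P1→A gives 8>1; P2→P gives 9>2; P3→X gives 7>0]

PSNE: ∅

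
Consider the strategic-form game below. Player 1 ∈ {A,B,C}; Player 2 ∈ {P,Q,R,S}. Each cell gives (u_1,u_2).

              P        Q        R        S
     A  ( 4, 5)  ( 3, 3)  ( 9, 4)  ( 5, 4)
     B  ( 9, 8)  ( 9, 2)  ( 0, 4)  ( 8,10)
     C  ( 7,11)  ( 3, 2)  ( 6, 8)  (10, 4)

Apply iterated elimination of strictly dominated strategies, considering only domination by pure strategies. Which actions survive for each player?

P2 drop Q (P beats it: A:5>3 B:8>2 C:11>2)
P2 drop R (P beats it: A:5>4 B:8>4 C:11>8)
P1 drop A (B beats it: P:9>4 S:8>5)
P1→{B,C} P2→{P,S}

Remaining: P1:{B,C} P2:{P,S}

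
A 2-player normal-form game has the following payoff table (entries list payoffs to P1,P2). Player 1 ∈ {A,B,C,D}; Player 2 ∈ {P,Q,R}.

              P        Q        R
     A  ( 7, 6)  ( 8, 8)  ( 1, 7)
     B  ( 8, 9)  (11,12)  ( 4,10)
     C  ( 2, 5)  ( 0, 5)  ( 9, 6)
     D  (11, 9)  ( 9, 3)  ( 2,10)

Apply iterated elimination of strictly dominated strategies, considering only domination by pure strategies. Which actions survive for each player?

Survivors P1:{B,C} P2:{Q,R}

P1 drop A (B beats it: P:8>7 Q:11>8 R:4>1)
P2 drop P (R beats it: B:10>9 C:6>5 D:10>9)
P1 drop D (B beats it: Q:11>9 R:4>2)
P1→{B,C} P2→{Q,R}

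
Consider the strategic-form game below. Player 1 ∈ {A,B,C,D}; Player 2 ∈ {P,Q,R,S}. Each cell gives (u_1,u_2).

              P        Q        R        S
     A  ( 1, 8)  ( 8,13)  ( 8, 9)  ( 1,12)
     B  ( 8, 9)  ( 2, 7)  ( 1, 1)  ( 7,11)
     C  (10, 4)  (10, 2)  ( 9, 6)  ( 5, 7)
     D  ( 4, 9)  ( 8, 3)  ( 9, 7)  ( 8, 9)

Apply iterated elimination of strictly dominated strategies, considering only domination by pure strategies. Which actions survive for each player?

P1 drop A (C beats it: P:10>1 Q:10>8 R:9>8 S:5>1)
P2 drop Q (P beats it: B:9>7 C:4>2 D:9>3)
P2 drop R (S beats it: B:11>1 C:7>6 D:9>7)
P1→{B,C,D} P2→{P,S}

Remaining: P1:{B,C,D} P2:{P,S}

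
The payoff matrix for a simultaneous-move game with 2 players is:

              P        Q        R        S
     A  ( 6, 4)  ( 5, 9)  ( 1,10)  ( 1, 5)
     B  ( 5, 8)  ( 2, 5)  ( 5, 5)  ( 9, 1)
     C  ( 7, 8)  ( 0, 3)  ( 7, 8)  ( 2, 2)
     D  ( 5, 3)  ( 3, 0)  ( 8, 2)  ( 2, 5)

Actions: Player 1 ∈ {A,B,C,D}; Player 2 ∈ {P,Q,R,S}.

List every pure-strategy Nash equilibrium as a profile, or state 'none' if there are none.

(A,P): not NE [P1→C gives 7>6; P2→R gives 10>4]
(A,Q): not NE [P2→R gives 10>9]
(A,R): not NE [P1→D gives 8>1]
(A,S): not NE [P1→B gives 9>1; P2→R gives 10>5]
(B,P): not NE [P1→C gives 7>5]
(B,Q): not NE [P1→A gives 5>2; P2→P gives 8>5]
(B,R): not NE [P1→D gives 8>5; P2→P gives 8>5]
(B,S): not NE [P2→P gives 8>1]
(C,P): NE
(C,Q): not NE [P1→A gives 5>0; P2→R gives 8>3]
(C,R): not NE [P1→D gives 8>7]
(C,S): not NE [P1→B gives 9>2; P2→R gives 8>2]
(D,P): not NE [P1→C gives 7>5; P2→S gives 5>3]
(D,Q): not NE [P1→A gives 5>3; P2→S gives 5>0]
(D,R): not NE [P2→S gives 5>2]
(D,S): not NE [P1→B gives 9>2]

Nash profiles: (C,P)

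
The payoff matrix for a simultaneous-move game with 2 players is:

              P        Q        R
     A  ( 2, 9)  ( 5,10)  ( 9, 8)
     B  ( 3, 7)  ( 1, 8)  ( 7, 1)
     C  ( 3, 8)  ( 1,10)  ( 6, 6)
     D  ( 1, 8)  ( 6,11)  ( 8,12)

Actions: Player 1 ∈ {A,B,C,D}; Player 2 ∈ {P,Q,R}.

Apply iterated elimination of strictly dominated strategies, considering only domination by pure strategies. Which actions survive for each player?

Remaining: P1:{A,D} P2:{Q,R}

P2 drop P (Q beats it: A:10>9 B:8>7 C:10>8 D:11>8)
P1 drop B (A beats it: Q:5>1 R:9>7)
P1 drop C (A beats it: Q:5>1 R:9>6)
P1→{A,D} P2→{Q,R}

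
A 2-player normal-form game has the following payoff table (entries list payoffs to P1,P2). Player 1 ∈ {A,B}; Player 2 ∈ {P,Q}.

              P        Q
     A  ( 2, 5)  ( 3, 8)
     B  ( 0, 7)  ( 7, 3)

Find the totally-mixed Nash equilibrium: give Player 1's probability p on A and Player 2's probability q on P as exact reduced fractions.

P1 mixes 4/7 on A; P2 mixes 2/3 on P

P1 indiff ⇒ q·2+(1-q)·3 = q·0+(1-q)·7 ⇒ q(2) = (1-q)(4) ⇒ q = 2/3
P2 indiff ⇒ p·5+(1-p)·7 = p·8+(1-p)·3 ⇒ p(-3) = (1-p)(-4) ⇒ p = 4/7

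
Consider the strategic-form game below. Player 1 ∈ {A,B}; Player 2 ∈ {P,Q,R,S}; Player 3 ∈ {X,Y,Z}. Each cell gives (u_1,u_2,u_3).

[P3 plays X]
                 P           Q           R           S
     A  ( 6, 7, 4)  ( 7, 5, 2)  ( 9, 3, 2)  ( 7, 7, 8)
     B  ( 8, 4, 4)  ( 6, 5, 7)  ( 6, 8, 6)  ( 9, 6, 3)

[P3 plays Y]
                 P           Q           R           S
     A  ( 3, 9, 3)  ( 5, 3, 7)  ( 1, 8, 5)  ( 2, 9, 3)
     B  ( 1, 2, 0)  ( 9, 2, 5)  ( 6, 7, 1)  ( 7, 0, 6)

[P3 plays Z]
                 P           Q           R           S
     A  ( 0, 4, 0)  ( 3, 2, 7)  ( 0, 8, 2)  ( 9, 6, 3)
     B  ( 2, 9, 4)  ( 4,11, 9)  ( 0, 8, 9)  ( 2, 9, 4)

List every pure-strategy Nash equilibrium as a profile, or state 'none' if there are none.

(A,P,X): not NE [P1→B gives 8>6]
(A,P,Y): not NE [P3→X gives 4>3]
(A,P,Z): not NE [P1→B gives 2>0; P2→R gives 8>4; P3→X gives 4>0]
(A,Q,X): not NE [P2→S gives 7>5; P3→Z gives 7>2]
(A,Q,Y): not NE [P1→B gives 9>5; P2→S gives 9>3]
(A,Q,Z): not NE [P1→B gives 4>3; P2→R gives 8>2]
(A,R,X): not NE [P2→S gives 7>3; P3→Y gives 5>2]
(A,R,Y): not NE [P1→B gives 6>1; P2→S gives 9>8]
(A,R,Z): not NE [P3→Y gives 5>2]
(A,S,X): not NE [P1→B gives 9>7]
(A,S,Y): not NE [P1→B gives 7>2; P3→X gives 8>3]
(A,S,Z): not NE [P2→R gives 8>6; P3→X gives 8>3]
(B,P,X): not NE [P2→R gives 8>4]
(B,P,Y): not NE [P1→A gives 3>1; P2→R gives 7>2; P3→Z gives 4>0]
(B,P,Z): not NE [P2→Q gives 11>9]
(B,Q,X): not NE [P1→A gives 7>6; P2→R gives 8>5; P3→Z gives 9>7]
(B,Q,Y): not NE [P2→R gives 7>2; P3→Z gives 9>5]
(B,Q,Z): NE
(B,R,X): not NE [P1→A gives 9>6; P3→Z gives 9>6]
(B,R,Y): not NE [P3→Z gives 9>1]
(B,R,Z): not NE [P2→Q gives 11>8]
(B,S,X): not NE [P2→R gives 8>6; P3→Y gives 6>3]
(B,S,Y): not NE [P2→R gives 7>0]
(B,S,Z): not NE [P1→A gives 9>2; P2→Q gives 11>9; P3→Y gives 6>4]

Nash profiles: (B,Q,Z)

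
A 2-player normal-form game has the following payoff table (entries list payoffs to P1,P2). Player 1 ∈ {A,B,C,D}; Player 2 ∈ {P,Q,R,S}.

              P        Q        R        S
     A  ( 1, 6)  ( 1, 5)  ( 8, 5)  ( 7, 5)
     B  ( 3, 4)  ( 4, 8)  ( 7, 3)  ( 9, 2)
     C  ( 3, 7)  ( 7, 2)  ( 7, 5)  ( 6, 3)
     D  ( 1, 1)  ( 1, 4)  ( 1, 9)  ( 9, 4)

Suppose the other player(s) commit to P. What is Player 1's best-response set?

argmax u_1 = {B,C}

u_1(A vs P) = 1
u_1(B vs P) = 3
u_1(C vs P) = 3
u_1(D vs P) = 1
max payoff 3 at {B,C}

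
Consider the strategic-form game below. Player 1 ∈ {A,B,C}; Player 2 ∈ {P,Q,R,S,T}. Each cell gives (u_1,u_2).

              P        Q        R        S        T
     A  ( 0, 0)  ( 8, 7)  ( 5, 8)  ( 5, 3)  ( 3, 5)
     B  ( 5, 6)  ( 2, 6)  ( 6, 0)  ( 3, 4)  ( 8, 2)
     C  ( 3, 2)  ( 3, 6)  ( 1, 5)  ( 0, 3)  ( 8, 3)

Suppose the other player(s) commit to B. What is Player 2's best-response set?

u_2(P vs B) = 6
u_2(Q vs B) = 6
u_2(R vs B) = 0
u_2(S vs B) = 4
u_2(T vs B) = 2
max payoff 6 at {P,Q}

argmax u_2 = {P,Q}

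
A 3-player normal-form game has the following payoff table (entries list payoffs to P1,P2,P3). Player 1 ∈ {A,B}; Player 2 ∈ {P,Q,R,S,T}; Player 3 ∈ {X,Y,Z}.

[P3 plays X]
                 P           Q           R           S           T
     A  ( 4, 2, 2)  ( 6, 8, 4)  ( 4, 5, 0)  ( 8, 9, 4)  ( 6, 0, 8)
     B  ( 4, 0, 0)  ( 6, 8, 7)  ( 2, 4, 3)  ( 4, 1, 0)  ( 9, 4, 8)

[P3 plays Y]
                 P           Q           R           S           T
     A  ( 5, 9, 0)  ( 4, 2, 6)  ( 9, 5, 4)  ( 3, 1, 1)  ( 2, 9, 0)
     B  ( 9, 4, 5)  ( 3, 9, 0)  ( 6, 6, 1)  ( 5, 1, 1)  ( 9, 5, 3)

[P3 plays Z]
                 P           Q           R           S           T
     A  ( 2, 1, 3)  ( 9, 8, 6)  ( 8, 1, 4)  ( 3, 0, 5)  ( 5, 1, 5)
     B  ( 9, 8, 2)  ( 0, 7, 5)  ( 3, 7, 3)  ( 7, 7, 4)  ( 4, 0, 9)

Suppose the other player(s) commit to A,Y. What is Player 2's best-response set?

P2 best: {P,T}

u_2(P vs A,Y) = 9
u_2(Q vs A,Y) = 2
u_2(R vs A,Y) = 5
u_2(S vs A,Y) = 1
u_2(T vs A,Y) = 9
max payoff 9 at {P,T}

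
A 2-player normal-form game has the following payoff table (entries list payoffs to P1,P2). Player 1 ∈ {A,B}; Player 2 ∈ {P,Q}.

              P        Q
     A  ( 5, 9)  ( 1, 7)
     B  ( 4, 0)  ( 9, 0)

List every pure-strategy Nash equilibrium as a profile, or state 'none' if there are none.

(A,P): NE
(A,Q): not NE [P1→B gives 9>1; P2→P gives 9>7]
(B,P): not NE [P1→A gives 5>4]
(B,Q): NE

Nash profiles: (A,P), (B,Q)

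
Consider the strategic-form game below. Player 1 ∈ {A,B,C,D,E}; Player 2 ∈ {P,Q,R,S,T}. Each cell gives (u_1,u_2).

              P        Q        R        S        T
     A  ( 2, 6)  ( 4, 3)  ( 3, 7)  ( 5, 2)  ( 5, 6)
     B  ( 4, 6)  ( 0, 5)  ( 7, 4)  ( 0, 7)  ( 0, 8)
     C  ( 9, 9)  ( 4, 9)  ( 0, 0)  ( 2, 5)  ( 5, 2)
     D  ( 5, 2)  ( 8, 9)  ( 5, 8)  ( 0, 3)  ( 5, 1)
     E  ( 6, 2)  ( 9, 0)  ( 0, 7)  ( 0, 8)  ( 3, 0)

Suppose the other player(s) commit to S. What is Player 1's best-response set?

u_1(A vs S) = 5
u_1(B vs S) = 0
u_1(C vs S) = 2
u_1(D vs S) = 0
u_1(E vs S) = 0
max payoff 5 at {A}

P1 best: {A}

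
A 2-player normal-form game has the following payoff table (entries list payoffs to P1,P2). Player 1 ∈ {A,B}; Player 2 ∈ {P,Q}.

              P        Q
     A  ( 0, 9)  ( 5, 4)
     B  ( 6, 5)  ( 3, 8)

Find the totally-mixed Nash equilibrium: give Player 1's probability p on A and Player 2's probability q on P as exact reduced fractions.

(p,q) = (3/8, 1/4)

P1 indiff ⇒ q·0+(1-q)·5 = q·6+(1-q)·3 ⇒ q(-6) = (1-q)(-2) ⇒ q = 1/4
P2 indiff ⇒ p·9+(1-p)·5 = p·4+(1-p)·8 ⇒ p(5) = (1-p)(3) ⇒ p = 3/8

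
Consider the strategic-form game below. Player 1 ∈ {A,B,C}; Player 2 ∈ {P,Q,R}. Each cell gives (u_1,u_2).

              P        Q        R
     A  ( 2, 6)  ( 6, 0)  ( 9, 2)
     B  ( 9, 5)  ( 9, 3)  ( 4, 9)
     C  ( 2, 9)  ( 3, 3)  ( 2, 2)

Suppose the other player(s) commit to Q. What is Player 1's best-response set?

u_1(A vs Q) = 6
u_1(B vs Q) = 9
u_1(C vs Q) = 3
max payoff 9 at {B}

P1 best: {B}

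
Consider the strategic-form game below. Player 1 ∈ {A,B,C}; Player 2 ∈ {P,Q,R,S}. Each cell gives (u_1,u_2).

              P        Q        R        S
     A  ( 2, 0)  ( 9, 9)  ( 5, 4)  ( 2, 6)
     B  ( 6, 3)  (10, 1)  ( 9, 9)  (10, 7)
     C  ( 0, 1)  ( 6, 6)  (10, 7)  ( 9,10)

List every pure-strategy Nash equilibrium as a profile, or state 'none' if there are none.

(A,P): not NE [P1→B gives 6>2; P2→Q gives 9>0]
(A,Q): not NE [P1→B gives 10>9]
(A,R): not NE [P1→C gives 10>5; P2→Q gives 9>4]
(A,S): not NE [P1→B gives 10>2; P2→Q gives 9>6]
(B,P): not NE [P2→R gives 9>3]
(B,Q): not NE [P2→R gives 9>1]
(B,R): not NE [P1→C gives 10>9]
(B,S): not NE [P2→R gives 9>7]
(C,P): not NE [P1→B gives 6>0; P2→S gives 10>1]
(C,Q): not NE [P1→B gives 10>6; P2→S gives 10>6]
(C,R): not NE [P2→S gives 10>7]
(C,S): not NE [P1→B gives 10>9]

No pure NE.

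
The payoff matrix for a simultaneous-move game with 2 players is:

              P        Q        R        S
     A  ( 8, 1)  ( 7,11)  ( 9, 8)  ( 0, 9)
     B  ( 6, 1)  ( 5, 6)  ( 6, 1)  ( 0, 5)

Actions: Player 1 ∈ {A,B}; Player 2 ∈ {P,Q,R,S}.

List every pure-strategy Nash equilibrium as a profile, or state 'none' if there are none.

(A,P): not NE [P2→Q gives 11>1]
(A,Q): NE
(A,R): not NE [P2→Q gives 11>8]
(A,S): not NE [P2→Q gives 11>9]
(B,P): not NE [P1→A gives 8>6; P2→Q gives 6>1]
(B,Q): not NE [P1→A gives 7>5]
(B,R): not NE [P1→A gives 9>6; P2→Q gives 6>1]
(B,S): not NE [P2→Q gives 6>5]

Nash profiles: (A,Q)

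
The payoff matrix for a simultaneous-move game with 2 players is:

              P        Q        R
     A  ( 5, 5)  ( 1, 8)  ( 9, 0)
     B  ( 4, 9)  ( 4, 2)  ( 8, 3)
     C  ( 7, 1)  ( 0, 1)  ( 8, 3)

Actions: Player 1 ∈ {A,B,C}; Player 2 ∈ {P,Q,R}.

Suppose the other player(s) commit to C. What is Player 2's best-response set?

BR_2 = {R}

u_2(P vs C) = 1
u_2(Q vs C) = 1
u_2(R vs C) = 3
max payoff 3 at {R}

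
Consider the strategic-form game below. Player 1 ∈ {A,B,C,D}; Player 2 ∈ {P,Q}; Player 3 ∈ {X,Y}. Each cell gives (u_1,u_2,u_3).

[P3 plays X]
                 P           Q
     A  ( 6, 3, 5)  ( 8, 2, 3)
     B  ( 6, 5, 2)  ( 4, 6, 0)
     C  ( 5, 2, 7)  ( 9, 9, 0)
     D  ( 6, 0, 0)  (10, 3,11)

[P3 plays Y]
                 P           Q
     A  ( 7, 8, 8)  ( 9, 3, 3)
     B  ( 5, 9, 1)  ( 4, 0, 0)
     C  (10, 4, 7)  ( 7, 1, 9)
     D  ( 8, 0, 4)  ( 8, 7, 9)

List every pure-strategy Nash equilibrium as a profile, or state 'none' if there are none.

Nash profiles: (C,P,Y), (D,Q,X)

(A,P,X): not NE [P3→Y gives 8>5]
(A,P,Y): not NE [P1→C gives 10>7]
(A,Q,X): not NE [P1→D gives 10>8; P2→P gives 3>2]
(A,Q,Y): not NE [P2→P gives 8>3]
(B,P,X): not NE [P2→Q gives 6>5]
(B,P,Y): not NE [P1→C gives 10>5; P3→X gives 2>1]
(B,Q,X): not NE [P1→D gives 10>4]
(B,Q,Y): not NE [P1→A gives 9>4; P2→P gives 9>0]
(C,P,X): not NE [P1→D gives 6>5; P2→Q gives 9>2]
(C,P,Y): NE
(C,Q,X): not NE [P1→D gives 10>9; P3→Y gives 9>0]
(C,Q,Y): not NE [P1→A gives 9>7; P2→P gives 4>1]
(D,P,X): not NE [P2→Q gives 3>0; P3→Y gives 4>0]
(D,P,Y): not NE [P1→C gives 10>8; P2→Q gives 7>0]
(D,Q,X): NE
(D,Q,Y): not NE [P1→A gives 9>8; P3→X gives 11>9]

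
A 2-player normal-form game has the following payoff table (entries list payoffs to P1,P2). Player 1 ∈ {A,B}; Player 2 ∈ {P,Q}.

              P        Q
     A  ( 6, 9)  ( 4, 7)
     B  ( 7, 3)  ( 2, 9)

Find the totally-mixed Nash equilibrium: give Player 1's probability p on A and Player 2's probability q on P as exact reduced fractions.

p=3/4, q=2/3

P1 indiff ⇒ q·6+(1-q)·4 = q·7+(1-q)·2 ⇒ q(-1) = (1-q)(-2) ⇒ q = 2/3
P2 indiff ⇒ p·9+(1-p)·3 = p·7+(1-p)·9 ⇒ p(2) = (1-p)(6) ⇒ p = 3/4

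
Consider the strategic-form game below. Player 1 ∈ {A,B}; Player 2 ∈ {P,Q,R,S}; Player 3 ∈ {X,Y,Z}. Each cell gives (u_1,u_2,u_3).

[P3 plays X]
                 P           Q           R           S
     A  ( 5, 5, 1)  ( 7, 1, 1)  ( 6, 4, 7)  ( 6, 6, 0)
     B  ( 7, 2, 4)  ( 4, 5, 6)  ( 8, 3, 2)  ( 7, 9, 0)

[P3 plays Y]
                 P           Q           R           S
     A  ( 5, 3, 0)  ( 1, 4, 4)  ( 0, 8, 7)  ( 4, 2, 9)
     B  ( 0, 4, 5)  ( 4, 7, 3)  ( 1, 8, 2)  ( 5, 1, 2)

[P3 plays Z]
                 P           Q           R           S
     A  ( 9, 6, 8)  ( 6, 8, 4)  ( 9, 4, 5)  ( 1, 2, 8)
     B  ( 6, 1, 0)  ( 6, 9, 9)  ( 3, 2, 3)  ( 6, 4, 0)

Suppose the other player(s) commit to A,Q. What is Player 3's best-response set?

u_3(X vs A,Q) = 1
u_3(Y vs A,Q) = 4
u_3(Z vs A,Q) = 4
max payoff 4 at {Y,Z}

argmax u_3 = {Y,Z}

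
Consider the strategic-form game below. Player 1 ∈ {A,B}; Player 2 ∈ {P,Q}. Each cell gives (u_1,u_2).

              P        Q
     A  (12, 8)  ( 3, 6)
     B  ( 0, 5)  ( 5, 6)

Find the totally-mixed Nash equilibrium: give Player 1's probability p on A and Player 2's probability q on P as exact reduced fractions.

P1 indiff ⇒ q·12+(1-q)·3 = q·0+(1-q)·5 ⇒ q(12) = (1-q)(2) ⇒ q = 1/7
P2 indiff ⇒ p·8+(1-p)·5 = p·6+(1-p)·6 ⇒ p(2) = (1-p)(1) ⇒ p = 1/3

P1 mixes 1/3 on A; P2 mixes 1/7 on P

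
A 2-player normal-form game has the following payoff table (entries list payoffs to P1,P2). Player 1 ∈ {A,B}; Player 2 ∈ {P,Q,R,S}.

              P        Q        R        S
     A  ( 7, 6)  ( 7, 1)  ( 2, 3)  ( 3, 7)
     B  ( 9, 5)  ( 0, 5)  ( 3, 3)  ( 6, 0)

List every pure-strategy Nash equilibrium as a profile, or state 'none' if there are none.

(A,P): not NE [P1→B gives 9>7; P2→S gives 7>6]
(A,Q): not NE [P2→S gives 7>1]
(A,R): not NE [P1→B gives 3>2; P2→S gives 7>3]
(A,S): not NE [P1→B gives 6>3]
(B,P): NE
(B,Q): not NE [P1→A gives 7>0]
(B,R): not NE [P2→Q gives 5>3]
(B,S): not NE [P2→Q gives 5>0]

PSNE = {(B,P)}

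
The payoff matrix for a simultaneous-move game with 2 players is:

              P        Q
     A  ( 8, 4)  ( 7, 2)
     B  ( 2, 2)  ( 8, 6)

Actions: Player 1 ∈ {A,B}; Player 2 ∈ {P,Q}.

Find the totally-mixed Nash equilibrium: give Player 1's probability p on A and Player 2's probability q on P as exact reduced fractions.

p=2/3, q=1/7

P1 indiff ⇒ q·8+(1-q)·7 = q·2+(1-q)·8 ⇒ q(6) = (1-q)(1) ⇒ q = 1/7
P2 indiff ⇒ p·4+(1-p)·2 = p·2+(1-p)·6 ⇒ p(2) = (1-p)(4) ⇒ p = 2/3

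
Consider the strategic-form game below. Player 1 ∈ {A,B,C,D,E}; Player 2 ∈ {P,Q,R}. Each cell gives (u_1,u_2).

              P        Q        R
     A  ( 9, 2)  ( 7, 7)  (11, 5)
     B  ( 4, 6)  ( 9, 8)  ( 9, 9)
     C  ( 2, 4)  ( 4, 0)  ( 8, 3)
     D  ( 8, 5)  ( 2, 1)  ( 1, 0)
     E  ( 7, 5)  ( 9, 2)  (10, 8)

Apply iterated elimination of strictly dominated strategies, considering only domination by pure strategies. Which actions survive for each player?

IESDS → P1:{A,B,E} P2:{Q,R}

P1 drop C (A beats it: P:9>2 Q:7>4 R:11>8)
P1 drop D (A beats it: P:9>8 Q:7>2 R:11>1)
P2 drop P (R beats it: A:5>2 B:9>6 E:8>5)
P1→{A,B,E} P2→{Q,R}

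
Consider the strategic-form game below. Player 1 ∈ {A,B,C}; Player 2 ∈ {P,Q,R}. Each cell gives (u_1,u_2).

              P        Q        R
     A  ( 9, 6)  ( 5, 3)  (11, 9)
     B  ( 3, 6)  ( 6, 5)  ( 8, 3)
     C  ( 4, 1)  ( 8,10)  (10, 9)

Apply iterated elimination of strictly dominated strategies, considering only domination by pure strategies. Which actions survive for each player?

P1 drop B (C beats it: P:4>3 Q:8>6 R:10>8)
P2 drop P (R beats it: A:9>6 C:9>1)
P1→{A,C} P2→{Q,R}

IESDS → P1:{A,C} P2:{Q,R}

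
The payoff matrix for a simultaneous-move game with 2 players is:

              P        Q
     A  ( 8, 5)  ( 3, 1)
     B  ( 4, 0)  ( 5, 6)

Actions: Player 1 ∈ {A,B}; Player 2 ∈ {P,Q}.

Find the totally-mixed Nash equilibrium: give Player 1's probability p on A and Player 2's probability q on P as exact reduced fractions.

P1 indiff ⇒ q·8+(1-q)·3 = q·4+(1-q)·5 ⇒ q(4) = (1-q)(2) ⇒ q = 1/3
P2 indiff ⇒ p·5+(1-p)·0 = p·1+(1-p)·6 ⇒ p(4) = (1-p)(6) ⇒ p = 3/5

p=3/5, q=1/3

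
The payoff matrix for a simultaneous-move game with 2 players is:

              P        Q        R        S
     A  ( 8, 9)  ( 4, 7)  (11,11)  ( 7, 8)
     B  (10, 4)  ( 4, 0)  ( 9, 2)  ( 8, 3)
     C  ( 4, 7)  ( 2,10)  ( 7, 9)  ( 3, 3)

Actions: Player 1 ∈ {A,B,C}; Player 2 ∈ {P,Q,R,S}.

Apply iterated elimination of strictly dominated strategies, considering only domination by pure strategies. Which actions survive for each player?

Survivors P1:{A,B} P2:{P,R}

P1 drop C (A beats it: P:8>4 Q:4>2 R:11>7 S:7>3)
P2 drop Q (P beats it: A:9>7 B:4>0)
P2 drop S (P beats it: A:9>8 B:4>3)
P1→{A,B} P2→{P,R}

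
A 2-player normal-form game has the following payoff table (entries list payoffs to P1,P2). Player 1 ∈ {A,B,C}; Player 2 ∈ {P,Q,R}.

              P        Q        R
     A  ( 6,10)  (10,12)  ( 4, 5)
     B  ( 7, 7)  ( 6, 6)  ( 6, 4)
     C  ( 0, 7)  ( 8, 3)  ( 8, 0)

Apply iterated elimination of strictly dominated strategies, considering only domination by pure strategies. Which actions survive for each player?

P2 drop R (P beats it: A:10>5 B:7>4 C:7>0)
P1 drop C (A beats it: P:6>0 Q:10>8)
P1→{A,B} P2→{P,Q}

Remaining: P1:{A,B} P2:{P,Q}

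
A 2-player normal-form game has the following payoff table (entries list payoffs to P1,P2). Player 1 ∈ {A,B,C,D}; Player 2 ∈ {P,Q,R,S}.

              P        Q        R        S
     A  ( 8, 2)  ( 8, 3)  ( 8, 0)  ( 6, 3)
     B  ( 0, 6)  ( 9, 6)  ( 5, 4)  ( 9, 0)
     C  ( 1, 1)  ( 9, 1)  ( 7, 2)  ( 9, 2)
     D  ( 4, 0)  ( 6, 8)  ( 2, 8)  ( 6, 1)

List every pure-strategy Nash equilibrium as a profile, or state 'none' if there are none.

Nash profiles: (B,Q), (C,S)

(A,P): not NE [P2→S gives 3>2]
(A,Q): not NE [P1→C gives 9>8]
(A,R): not NE [P2→S gives 3>0]
(A,S): not NE [P1→C gives 9>6]
(B,P): not NE [P1→A gives 8>0]
(B,Q): NE
(B,R): not NE [P1→A gives 8>5; P2→Q gives 6>4]
(B,S): not NE [P2→Q gives 6>0]
(C,P): not NE [P1→A gives 8>1; P2→S gives 2>1]
(C,Q): not NE [P2→S gives 2>1]
(C,R): not NE [P1→A gives 8>7]
(C,S): NE
(D,P): not NE [P1→A gives 8>4; P2→R gives 8>0]
(D,Q): not NE [P1→C gives 9>6]
(D,R): not NE [P1→A gives 8>2]
(D,S): not NE [P1→C gives 9>6; P2→R gives 8>1]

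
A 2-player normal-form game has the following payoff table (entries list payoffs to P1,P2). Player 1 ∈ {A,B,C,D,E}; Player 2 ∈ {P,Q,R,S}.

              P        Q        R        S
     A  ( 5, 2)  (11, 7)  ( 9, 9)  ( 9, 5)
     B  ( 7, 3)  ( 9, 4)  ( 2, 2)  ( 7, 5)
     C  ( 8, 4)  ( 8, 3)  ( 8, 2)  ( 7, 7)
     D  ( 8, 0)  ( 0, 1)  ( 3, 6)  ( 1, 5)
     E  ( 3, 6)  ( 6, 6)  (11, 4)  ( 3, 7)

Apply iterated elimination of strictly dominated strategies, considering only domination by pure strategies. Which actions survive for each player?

Survivors P1:{A,E} P2:{Q,R,S}

P2 drop P (S beats it: A:5>2 B:5>3 C:7>4 D:5>0 E:7>6)
P1 drop B (A beats it: Q:11>9 R:9>2 S:9>7)
P1 drop C (A beats it: Q:11>8 R:9>8 S:9>7)
P1 drop D (A beats it: Q:11>0 R:9>3 S:9>1)
P1→{A,E} P2→{Q,R,S}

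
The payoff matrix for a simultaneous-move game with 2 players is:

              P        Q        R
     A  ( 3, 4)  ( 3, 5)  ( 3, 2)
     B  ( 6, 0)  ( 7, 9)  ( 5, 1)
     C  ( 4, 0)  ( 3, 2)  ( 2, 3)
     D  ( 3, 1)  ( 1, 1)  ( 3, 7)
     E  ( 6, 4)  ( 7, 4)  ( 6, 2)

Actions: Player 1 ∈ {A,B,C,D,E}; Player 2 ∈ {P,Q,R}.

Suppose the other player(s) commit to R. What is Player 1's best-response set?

u_1(A vs R) = 3
u_1(B vs R) = 5
u_1(C vs R) = 2
u_1(D vs R) = 3
u_1(E vs R) = 6
max payoff 6 at {E}

argmax u_1 = {E}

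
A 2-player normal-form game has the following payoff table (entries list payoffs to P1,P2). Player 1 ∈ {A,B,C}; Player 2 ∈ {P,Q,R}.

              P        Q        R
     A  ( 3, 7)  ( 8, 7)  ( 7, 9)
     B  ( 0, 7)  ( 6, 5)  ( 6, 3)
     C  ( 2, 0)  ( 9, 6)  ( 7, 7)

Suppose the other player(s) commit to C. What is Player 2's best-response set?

u_2(P vs C) = 0
u_2(Q vs C) = 6
u_2(R vs C) = 7
max payoff 7 at {R}

P2 best: {R}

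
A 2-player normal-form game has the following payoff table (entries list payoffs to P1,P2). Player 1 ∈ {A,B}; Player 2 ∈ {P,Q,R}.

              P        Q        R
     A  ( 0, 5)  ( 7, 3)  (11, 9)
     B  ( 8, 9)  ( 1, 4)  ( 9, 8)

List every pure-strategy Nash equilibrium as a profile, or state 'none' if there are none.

Nash profiles: (A,R), (B,P)

(A,P): not NE [P1→B gives 8>0; P2→R gives 9>5]
(A,Q): not NE [P2→R gives 9>3]
(A,R): NE
(B,P): NE
(B,Q): not NE [P1→A gives 7>1; P2→P gives 9>4]
(B,R): not NE [P1→A gives 11>9; P2→P gives 9>8]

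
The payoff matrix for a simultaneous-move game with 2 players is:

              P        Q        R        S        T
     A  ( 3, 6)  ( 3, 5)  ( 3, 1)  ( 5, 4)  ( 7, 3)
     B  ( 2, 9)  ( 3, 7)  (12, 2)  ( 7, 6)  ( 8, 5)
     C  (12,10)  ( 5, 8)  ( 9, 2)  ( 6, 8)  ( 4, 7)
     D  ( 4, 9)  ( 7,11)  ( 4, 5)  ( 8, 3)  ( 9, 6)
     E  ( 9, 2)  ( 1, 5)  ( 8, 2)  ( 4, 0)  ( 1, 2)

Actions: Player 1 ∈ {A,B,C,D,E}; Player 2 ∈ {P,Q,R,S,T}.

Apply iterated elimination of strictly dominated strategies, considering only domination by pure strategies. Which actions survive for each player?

P1 drop A (D beats it: P:4>3 Q:7>3 R:4>3 S:8>5 T:9>7)
P1 drop E (C beats it: P:12>9 Q:5>1 R:9>8 S:6>4 T:4>1)
P2 drop R (P beats it: B:9>2 C:10>2 D:9>5)
P1 drop B (D beats it: P:4>2 Q:7>3 S:8>7 T:9>8)
P2 drop S (P beats it: C:10>8 D:9>3)
P2 drop T (P beats it: C:10>7 D:9>6)
P1→{C,D} P2→{P,Q}

IESDS → P1:{C,D} P2:{P,Q}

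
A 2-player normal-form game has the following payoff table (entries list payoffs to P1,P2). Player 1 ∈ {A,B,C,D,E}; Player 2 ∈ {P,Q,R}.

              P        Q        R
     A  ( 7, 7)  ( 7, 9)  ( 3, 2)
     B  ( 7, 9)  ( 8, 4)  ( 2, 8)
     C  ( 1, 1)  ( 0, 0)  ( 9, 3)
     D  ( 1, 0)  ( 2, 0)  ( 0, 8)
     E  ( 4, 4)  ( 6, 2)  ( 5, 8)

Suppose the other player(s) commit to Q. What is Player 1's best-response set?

P1 best: {B}

u_1(A vs Q) = 7
u_1(B vs Q) = 8
u_1(C vs Q) = 0
u_1(D vs Q) = 2
u_1(E vs Q) = 6
max payoff 8 at {B}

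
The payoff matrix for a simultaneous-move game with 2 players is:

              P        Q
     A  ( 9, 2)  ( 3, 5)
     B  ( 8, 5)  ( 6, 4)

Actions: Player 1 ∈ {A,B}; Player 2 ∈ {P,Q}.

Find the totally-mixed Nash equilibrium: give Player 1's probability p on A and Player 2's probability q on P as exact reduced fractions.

p=1/4, q=3/4

P1 indiff ⇒ q·9+(1-q)·3 = q·8+(1-q)·6 ⇒ q(1) = (1-q)(3) ⇒ q = 3/4
P2 indiff ⇒ p·2+(1-p)·5 = p·5+(1-p)·4 ⇒ p(-3) = (1-p)(-1) ⇒ p = 1/4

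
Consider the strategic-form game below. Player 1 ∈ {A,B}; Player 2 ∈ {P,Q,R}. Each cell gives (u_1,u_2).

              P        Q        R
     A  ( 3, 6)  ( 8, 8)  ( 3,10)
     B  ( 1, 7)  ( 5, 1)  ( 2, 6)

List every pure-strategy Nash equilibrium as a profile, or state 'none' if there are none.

PSNE = {(A,R)}

(A,P): not NE [P2→R gives 10>6]
(A,Q): not NE [P2→R gives 10>8]
(A,R): NE
(B,P): not NE [P1→A gives 3>1]
(B,Q): not NE [P1→A gives 8>5; P2→P gives 7>1]
(B,R): not NE [P1→A gives 3>2; P2→P gives 7>6]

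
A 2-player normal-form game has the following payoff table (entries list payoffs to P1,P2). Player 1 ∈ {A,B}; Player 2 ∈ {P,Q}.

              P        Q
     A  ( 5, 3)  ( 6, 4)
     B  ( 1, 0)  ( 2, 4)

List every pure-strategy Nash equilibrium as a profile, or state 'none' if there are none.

(A,P): not NE [P2→Q gives 4>3]
(A,Q): NE
(B,P): not NE [P1→A gives 5>1; P2→Q gives 4>0]
(B,Q): not NE [P1→A gives 6>2]

NE set: (A,Q)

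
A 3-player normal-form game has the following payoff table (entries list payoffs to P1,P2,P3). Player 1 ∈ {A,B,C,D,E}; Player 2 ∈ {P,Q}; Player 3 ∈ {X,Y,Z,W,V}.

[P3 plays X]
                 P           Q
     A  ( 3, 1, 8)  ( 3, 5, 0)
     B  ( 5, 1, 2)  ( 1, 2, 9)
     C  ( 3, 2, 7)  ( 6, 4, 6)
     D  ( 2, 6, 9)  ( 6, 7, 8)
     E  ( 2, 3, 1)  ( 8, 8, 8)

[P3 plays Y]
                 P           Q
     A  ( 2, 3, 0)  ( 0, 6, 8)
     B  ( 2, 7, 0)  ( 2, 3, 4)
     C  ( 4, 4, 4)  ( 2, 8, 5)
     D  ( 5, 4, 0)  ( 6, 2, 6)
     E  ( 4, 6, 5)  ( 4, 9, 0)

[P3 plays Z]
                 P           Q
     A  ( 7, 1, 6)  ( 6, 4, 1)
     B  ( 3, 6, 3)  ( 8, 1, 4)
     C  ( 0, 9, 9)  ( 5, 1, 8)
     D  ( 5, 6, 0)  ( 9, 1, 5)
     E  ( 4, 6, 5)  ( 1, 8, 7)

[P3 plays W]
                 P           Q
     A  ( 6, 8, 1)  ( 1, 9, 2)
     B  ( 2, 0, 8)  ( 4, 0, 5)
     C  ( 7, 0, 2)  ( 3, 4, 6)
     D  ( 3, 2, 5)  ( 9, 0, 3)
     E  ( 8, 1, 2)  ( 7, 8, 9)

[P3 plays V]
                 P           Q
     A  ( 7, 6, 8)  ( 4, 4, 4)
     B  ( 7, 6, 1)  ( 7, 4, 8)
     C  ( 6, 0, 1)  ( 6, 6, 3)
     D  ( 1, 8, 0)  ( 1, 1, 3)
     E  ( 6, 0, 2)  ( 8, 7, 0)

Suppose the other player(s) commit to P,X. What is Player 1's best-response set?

BR_1 = {B}

u_1(A vs P,X) = 3
u_1(B vs P,X) = 5
u_1(C vs P,X) = 3
u_1(D vs P,X) = 2
u_1(E vs P,X) = 2
max payoff 5 at {B}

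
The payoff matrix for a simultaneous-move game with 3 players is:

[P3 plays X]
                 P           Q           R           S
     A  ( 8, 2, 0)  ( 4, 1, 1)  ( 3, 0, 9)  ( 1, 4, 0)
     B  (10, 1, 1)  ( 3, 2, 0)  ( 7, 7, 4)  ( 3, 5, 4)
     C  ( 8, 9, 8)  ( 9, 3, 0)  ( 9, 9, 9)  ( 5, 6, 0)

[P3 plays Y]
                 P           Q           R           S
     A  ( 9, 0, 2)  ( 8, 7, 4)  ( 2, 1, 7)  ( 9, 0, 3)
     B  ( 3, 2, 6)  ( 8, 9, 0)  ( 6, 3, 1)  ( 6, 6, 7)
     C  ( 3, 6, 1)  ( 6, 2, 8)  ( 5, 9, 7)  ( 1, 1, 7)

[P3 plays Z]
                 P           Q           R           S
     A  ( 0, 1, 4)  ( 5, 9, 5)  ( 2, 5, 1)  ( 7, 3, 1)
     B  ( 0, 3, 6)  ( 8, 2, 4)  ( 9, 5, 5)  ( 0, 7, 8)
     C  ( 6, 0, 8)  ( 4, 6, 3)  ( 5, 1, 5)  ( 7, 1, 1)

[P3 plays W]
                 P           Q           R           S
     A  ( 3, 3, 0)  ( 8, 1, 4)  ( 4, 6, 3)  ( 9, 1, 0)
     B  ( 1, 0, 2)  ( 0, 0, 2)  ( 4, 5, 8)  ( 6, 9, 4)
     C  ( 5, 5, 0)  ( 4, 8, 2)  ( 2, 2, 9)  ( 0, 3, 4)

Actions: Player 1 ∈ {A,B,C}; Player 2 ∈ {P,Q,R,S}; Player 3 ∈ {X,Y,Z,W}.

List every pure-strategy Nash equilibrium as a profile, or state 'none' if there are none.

NE set: (C,R,X)

(A,P,X): not NE [P1→B gives 10>8; P2→S gives 4>2; P3→Z gives 4>0]
(A,P,Y): not NE [P2→Q gives 7>0; P3→Z gives 4>2]
(A,P,Z): not NE [P1→C gives 6>0; P2→Q gives 9>1]
(A,P,W): not NE [P1→C gives 5>3; P2→R gives 6>3; P3→Z gives 4>0]
(A,Q,X): not NE [P1→C gives 9>4; P2→S gives 4>1; P3→Z gives 5>1]
(A,Q,Y): not NE [P3→Z gives 5>4]
(A,Q,Z): not NE [P1→B gives 8>5]
(A,Q,W): not NE [P2→R gives 6>1; P3→Z gives 5>4]
(A,R,X): not NE [P1→C gives 9>3; P2→S gives 4>0]
(A,R,Y): not NE [P1→B gives 6>2; P2→Q gives 7>1; P3→X gives 9>7]
(A,R,Z): not NE [P1→B gives 9>2; P2→Q gives 9>5; P3→X gives 9>1]
(A,R,W): not NE [P3→X gives 9>3]
(A,S,X): not NE [P1→C gives 5>1; P3→Y gives 3>0]
(A,S,Y): not NE [P2→Q gives 7>0]
(A,S,Z): not NE [P2→Q gives 9>3; P3→Y gives 3>1]
(A,S,W): not NE [P2→R gives 6>1; P3→Y gives 3>0]
(B,P,X): not NE [P2→R gives 7>1; P3→Z gives 6>1]
(B,P,Y): not NE [P1→A gives 9>3; P2→Q gives 9>2]
(B,P,Z): not NE [P1→C gives 6>0; P2→S gives 7>3]
(B,P,W): not NE [P1→C gives 5>1; P2→S gives 9>0; P3→Z gives 6>2]
(B,Q,X): not NE [P1→C gives 9>3; P2→R gives 7>2; P3→Z gives 4>0]
(B,Q,Y): not NE [P3→Z gives 4>0]
(B,Q,Z): not NE [P2→S gives 7>2]
(B,Q,W): not NE [P1→A gives 8>0; P2→S gives 9>0; P3→Z gives 4>2]
(B,R,X): not NE [P1→C gives 9>7; P3→W gives 8>4]
(B,R,Y): not NE [P2→Q gives 9>3; P3→W gives 8>1]
(B,R,Z): not NE [P2→S gives 7>5; P3→W gives 8>5]
(B,R,W): not NE [P2→S gives 9>5]
(B,S,X): not NE [P1→C gives 5>3; P2→R gives 7>5; P3→Z gives 8>4]
(B,S,Y): not NE [P1→A gives 9>6; P2→Q gives 9>6; P3→Z gives 8>7]
(B,S,Z): not NE [P1→C gives 7>0]
(B,S,W): not NE [P1→A gives 9>6; P3→Z gives 8>4]
(C,P,X): not NE [P1→B gives 10>8]
(C,P,Y): not NE [P1→A gives 9>3; P2→R gives 9>6; P3→Z gives 8>1]
(C,P,Z): not NE [P2→Q gives 6>0]
(C,P,W): not NE [P2→Q gives 8>5; P3→Z gives 8>0]
(C,Q,X): not NE [P2→R gives 9>3; P3→Y gives 8>0]
(C,Q,Y): not NE [P1→B gives 8>6; P2→R gives 9>2]
(C,Q,Z): not NE [P1→B gives 8>4; P3→Y gives 8>3]
(C,Q,W): not NE [P1→A gives 8>4; P3→Y gives 8>2]
(C,R,X): NE
(C,R,Y): not NE [P1→B gives 6>5; P3→W gives 9>7]
(C,R,Z): not NE [P1→B gives 9>5; P2→Q gives 6>1; P3→W gives 9>5]
(C,R,W): not NE [P1→B gives 4>2; P2→Q gives 8>2]
(C,S,X): not NE [P2→R gives 9>6; P3→Y gives 7>0]
(C,S,Y): not NE [P1→A gives 9>1; P2→R gives 9>1]
(C,S,Z): not NE [P2→Q gives 6>1; P3→Y gives 7>1]
(C,S,W): not NE [P1→A gives 9>0; P2→Q gives 8>3; P3→Y gives 7>4]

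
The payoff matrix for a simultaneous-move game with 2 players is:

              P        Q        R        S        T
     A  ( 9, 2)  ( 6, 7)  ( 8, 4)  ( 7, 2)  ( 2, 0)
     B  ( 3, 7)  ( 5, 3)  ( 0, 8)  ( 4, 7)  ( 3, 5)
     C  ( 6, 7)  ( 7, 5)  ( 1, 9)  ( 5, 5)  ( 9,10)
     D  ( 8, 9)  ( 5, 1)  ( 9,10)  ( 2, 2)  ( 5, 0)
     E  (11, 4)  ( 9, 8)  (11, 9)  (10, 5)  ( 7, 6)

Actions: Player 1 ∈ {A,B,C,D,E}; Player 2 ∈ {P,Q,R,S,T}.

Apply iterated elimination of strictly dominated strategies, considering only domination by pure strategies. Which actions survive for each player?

Survivors P1:{C,E} P2:{R,T}

P1 drop A (E beats it: P:11>9 Q:9>6 R:11>8 S:10>7 T:7>2)
P1 drop B (C beats it: P:6>3 Q:7>5 R:1>0 S:5>4 T:9>3)
P1 drop D (E beats it: P:11>8 Q:9>5 R:11>9 S:10>2 T:7>5)
P2 drop P (R beats it: C:9>7 E:9>4)
P2 drop Q (R beats it: C:9>5 E:9>8)
P2 drop S (R beats it: C:9>5 E:9>5)
P1→{C,E} P2→{R,T}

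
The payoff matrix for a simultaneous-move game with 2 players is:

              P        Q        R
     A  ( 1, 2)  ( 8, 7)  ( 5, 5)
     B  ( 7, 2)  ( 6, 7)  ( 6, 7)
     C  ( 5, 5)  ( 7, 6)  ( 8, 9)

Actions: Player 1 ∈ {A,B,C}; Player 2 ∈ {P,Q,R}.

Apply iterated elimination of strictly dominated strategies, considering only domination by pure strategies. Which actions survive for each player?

IESDS → P1:{A,C} P2:{Q,R}

P2 drop P (Q beats it: A:7>2 B:7>2 C:6>5)
P1 drop B (C beats it: Q:7>6 R:8>6)
P1→{A,C} P2→{Q,R}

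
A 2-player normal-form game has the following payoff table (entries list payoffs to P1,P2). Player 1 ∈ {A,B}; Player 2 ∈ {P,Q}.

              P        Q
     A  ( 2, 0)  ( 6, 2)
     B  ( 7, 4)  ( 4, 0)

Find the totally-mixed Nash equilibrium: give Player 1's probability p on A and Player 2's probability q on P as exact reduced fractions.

P1 mixes 2/3 on A; P2 mixes 2/7 on P

P1 indiff ⇒ q·2+(1-q)·6 = q·7+(1-q)·4 ⇒ q(-5) = (1-q)(-2) ⇒ q = 2/7
P2 indiff ⇒ p·0+(1-p)·4 = p·2+(1-p)·0 ⇒ p(-2) = (1-p)(-4) ⇒ p = 2/3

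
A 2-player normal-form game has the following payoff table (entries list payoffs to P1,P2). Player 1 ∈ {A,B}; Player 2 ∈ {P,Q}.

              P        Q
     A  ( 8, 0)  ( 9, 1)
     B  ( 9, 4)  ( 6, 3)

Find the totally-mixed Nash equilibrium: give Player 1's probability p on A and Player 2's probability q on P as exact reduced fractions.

(p,q) = (1/2, 3/4)

P1 indiff ⇒ q·8+(1-q)·9 = q·9+(1-q)·6 ⇒ q(-1) = (1-q)(-3) ⇒ q = 3/4
P2 indiff ⇒ p·0+(1-p)·4 = p·1+(1-p)·3 ⇒ p(-1) = (1-p)(-1) ⇒ p = 1/2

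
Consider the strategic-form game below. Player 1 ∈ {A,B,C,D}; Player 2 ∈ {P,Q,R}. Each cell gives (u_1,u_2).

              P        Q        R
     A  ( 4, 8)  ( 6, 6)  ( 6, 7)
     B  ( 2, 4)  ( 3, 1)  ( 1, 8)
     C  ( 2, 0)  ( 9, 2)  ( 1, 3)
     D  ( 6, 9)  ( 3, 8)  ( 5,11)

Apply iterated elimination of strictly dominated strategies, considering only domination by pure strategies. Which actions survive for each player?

P1 drop B (A beats it: P:4>2 Q:6>3 R:6>1)
P2 drop Q (R beats it: A:7>6 C:3>2 D:11>8)
P1 drop C (A beats it: P:4>2 R:6>1)
P1→{A,D} P2→{P,R}

Remaining: P1:{A,D} P2:{P,R}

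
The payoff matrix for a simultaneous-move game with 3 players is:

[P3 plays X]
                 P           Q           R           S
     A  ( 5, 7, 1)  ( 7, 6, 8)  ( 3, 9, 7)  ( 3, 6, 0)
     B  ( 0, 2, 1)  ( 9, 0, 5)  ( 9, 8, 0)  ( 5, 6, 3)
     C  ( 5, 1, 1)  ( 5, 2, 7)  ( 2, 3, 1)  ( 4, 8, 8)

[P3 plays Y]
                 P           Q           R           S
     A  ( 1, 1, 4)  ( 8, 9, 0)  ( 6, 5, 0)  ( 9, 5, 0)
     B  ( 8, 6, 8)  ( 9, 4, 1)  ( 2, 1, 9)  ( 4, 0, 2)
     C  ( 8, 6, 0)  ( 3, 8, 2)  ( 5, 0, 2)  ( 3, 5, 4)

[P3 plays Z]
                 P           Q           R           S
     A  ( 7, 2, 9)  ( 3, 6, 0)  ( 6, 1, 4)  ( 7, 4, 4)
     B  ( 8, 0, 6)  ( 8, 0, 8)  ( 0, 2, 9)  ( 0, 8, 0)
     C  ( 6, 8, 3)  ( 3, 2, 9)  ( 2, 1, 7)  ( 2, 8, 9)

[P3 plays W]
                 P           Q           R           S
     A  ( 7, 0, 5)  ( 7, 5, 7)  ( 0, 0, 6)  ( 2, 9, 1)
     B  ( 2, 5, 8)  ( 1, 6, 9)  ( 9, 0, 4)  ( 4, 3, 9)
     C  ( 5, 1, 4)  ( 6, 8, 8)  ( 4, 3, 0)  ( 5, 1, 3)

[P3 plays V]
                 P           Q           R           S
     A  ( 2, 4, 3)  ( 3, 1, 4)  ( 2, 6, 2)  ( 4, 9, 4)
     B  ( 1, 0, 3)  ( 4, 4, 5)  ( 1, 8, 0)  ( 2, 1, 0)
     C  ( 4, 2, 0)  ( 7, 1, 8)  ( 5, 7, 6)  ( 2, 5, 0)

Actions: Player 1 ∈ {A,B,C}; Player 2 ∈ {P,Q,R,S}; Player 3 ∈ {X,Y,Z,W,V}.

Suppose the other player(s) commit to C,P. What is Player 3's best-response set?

BR_3 = {W}

u_3(X vs C,P) = 1
u_3(Y vs C,P) = 0
u_3(Z vs C,P) = 3
u_3(W vs C,P) = 4
u_3(V vs C,P) = 0
max payoff 4 at {W}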